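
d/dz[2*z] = 2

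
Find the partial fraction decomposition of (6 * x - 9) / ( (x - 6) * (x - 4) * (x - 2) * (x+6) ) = 3/(64*(x + 6)) + 3/(64*(x - 2)) - 3/(8*(x - 4)) + 9/(32*(x - 6))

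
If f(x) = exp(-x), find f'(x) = -exp(-x)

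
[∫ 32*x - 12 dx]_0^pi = -12*pi + 16*pi^2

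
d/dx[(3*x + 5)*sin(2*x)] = 6*x*cos(2*x) + 3*sin(2*x) + 10*cos(2*x)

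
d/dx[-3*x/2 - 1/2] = -3/2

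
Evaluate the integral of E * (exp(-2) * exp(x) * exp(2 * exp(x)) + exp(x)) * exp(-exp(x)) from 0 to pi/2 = -exp(1 - exp(pi/2)) + exp(-1 + exp(pi/2))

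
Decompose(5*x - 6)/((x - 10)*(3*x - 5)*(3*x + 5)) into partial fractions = -43/(350*(3*x + 5)) - 7/(250*(3*x - 5)) + 44/(875*(x - 10))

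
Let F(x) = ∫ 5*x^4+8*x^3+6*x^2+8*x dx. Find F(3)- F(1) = 486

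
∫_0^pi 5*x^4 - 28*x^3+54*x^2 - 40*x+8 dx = (-2 + pi)^3*(-pi + pi^2)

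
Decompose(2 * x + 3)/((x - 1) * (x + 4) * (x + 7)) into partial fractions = -11/(24*(x + 7)) + 1/(3*(x + 4)) + 1/(8*(x - 1))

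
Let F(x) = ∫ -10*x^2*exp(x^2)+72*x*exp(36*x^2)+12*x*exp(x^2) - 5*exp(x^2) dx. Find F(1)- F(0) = -7 + E + exp(36)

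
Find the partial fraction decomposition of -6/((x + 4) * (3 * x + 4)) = -9/(4*(3*x + 4)) + 3/(4*(x + 4))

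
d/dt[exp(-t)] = -exp(-t)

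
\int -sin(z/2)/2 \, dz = cos(z/2) + C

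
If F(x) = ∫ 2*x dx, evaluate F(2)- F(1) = 3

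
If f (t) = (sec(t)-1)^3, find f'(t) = 3*(cos(t) - 1)^2*sin(t)/cos(t)^4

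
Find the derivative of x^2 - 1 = 2*x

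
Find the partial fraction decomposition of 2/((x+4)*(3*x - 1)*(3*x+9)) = 3/(65*(3*x - 1)) + 2/(39*(x + 4)) - 1/(15*(x + 3))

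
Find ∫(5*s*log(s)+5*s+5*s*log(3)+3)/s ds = (5*s + 3)*log(3*s) + C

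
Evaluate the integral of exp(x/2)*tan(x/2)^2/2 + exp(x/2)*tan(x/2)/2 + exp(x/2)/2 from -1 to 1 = (exp(-1/2) + exp(1/2))*tan(1/2)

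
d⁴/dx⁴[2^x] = 2^x*log(2)^4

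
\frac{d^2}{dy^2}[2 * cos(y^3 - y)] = -18*y^4*cos(y^3 - y) + 12*y^2*cos(y^3 - y) - 12*y*sin(y^3 - y) - 2*cos(y^3 - y)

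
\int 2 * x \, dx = x^2 + C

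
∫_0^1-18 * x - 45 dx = -54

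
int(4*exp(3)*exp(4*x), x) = exp(4*x + 3) + C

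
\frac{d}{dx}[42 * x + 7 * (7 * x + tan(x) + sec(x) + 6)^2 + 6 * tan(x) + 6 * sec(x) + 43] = 98*x*tan(x)^2 + 98*x*tan(x)*sec(x) + 784*x + 14*tan(x)^3 + 28*tan(x)^2*sec(x) + 90*tan(x)^2 + 14*tan(x)*sec(x)^2 + 90*tan(x)*sec(x) + 112*tan(x) + 112*sec(x) + 720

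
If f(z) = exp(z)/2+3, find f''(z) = exp(z)/2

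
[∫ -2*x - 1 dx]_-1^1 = -2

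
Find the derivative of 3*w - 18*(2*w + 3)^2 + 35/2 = -144*w - 213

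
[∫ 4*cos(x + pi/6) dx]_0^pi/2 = -2 + 2*sqrt(3)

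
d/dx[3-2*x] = -2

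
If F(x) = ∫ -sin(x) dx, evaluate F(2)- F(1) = -cos(1) + cos(2)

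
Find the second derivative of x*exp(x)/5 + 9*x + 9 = x*exp(x)/5 + 2*exp(x)/5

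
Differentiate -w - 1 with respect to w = -1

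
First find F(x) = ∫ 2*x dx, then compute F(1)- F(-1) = 0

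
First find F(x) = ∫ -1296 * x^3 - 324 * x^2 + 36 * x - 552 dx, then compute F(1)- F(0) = -966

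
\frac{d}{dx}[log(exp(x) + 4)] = exp(x)/(exp(x) + 4)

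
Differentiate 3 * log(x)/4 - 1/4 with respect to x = 3/(4*x)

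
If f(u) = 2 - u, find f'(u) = -1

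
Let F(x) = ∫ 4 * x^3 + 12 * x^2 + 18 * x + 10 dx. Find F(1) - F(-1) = 28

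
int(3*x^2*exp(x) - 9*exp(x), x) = 3*((x - 1)^2 - 2)*exp(x) + C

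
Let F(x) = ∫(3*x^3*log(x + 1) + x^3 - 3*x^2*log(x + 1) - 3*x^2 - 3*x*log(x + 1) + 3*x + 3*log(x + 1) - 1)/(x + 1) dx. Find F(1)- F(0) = 0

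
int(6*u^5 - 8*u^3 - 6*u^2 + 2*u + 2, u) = u^6 - 2*u^4 - 2*u^3 + u^2 + 2*u + C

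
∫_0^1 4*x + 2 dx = 4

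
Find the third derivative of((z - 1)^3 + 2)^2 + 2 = 120*z^3 - 360*z^2 + 360*z - 96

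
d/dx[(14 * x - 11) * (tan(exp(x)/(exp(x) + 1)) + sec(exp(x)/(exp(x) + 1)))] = 2*(-7*x*exp(x) - 7*exp(2*x)*cos(exp(x)/(exp(x) + 1)) - 14*exp(x)*cos(exp(x)/(exp(x) + 1)) + 11*exp(x)/2 - 7*cos(exp(x)/(exp(x) + 1)))/((sin(exp(x)/(exp(x) + 1)) - 1)*(exp(2*x) + 2*exp(x) + 1))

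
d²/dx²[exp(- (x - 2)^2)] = (4*x^2 - 16*x + 14)*exp(-x^2 + 4*x - 4)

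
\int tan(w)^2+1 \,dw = tan(w) + C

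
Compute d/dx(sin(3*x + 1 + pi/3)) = 3*cos(3*x + 1 + pi/3)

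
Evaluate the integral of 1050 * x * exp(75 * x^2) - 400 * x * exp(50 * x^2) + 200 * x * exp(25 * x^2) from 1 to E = -4*exp(50*exp(2)) - 7*exp(75) - 4*exp(25) + 4*exp(50) + 4*exp(25*exp(2)) + 7*exp(75*exp(2))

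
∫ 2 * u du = u^2 + C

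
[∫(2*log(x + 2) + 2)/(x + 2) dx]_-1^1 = -1 + (1 + log(3))^2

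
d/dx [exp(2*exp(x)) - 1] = 2*exp(x + 2*exp(x))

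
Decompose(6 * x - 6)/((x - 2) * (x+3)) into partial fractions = 24/(5*(x + 3)) + 6/(5*(x - 2))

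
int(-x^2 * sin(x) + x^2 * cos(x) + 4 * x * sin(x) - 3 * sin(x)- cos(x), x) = sqrt(2)*(x - 1)^2*sin(x + pi/4) + C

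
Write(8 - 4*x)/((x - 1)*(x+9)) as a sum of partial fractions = -22/(5*(x + 9)) + 2/(5*(x - 1))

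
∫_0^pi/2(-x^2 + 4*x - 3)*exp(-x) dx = -1 + (-1 + pi/2)^2*exp(-pi/2)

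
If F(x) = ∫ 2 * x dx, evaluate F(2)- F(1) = 3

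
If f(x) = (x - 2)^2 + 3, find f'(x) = 2*x - 4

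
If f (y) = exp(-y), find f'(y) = -exp(-y)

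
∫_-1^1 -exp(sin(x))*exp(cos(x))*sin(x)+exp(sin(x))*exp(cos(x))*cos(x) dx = -exp(-sin(1) + cos(1)) + exp(cos(1) + sin(1))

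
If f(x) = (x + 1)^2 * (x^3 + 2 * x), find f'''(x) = 60*x^2 + 48*x + 18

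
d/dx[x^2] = 2*x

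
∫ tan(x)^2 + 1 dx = tan(x) + C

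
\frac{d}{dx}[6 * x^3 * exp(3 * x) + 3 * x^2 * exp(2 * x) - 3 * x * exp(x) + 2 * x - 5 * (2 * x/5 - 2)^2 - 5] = 18*x^3*exp(3*x) + 18*x^2*exp(3*x) + 6*x^2*exp(2*x) + 6*x*exp(2*x) - 3*x*exp(x) - 8*x/5 - 3*exp(x) + 10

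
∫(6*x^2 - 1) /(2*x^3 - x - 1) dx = log(2*x^3 - x - 1) + C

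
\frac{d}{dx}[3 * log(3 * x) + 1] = 3/x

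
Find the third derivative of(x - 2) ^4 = 24*x - 48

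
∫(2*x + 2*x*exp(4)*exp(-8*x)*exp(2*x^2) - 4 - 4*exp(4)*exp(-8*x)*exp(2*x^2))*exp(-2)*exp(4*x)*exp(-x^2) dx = 2*sinh(x^2 - 4*x + 2) + C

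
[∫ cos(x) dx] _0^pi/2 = 1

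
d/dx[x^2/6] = x/3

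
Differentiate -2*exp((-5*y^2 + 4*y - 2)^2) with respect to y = -200*y^3*exp(25*y^4 - 40*y^3 + 36*y^2 - 16*y + 4) + 240*y^2*exp(25*y^4 - 40*y^3 + 36*y^2 - 16*y + 4) - 144*y*exp(25*y^4 - 40*y^3 + 36*y^2 - 16*y + 4) + 32*exp(25*y^4 - 40*y^3 + 36*y^2 - 16*y + 4)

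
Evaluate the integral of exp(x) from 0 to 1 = -1 + E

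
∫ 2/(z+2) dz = 2*log(z + 2) + C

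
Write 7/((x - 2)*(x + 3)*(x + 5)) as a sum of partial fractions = 1/(2*(x + 5)) - 7/(10*(x + 3)) + 1/(5*(x - 2))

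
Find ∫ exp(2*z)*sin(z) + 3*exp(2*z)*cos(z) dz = sqrt(2)*exp(2*z)*sin(z + pi/4) + C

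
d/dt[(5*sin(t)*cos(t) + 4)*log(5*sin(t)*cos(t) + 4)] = 5*(log(5*sin(2*t)/2 + 4) + 1)*cos(2*t)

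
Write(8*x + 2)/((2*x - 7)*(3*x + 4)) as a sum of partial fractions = 26/(29*(3*x + 4)) + 60/(29*(2*x - 7))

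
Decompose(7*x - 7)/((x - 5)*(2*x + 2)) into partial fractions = 7/(6*(x + 1)) + 7/(3*(x - 5))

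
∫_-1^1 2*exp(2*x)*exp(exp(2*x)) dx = -exp(exp(-2)) + exp(exp(2))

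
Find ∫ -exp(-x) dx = exp(-x) + C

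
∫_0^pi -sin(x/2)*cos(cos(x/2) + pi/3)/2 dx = -sin(1 + pi/3) + sqrt(3)/2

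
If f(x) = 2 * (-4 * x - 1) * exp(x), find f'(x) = -8*x*exp(x) - 10*exp(x)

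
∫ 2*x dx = x^2 + C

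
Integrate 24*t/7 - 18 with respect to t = 12*t^2/7 - 18*t + C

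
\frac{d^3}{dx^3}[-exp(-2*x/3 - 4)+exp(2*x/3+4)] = (8*exp(4*x/3 + 8) + 8)*exp(-2*x/3 - 4)/27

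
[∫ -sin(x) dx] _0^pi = -2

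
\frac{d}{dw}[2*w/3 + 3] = 2/3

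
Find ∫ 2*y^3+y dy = y^4/2 + y^2/2 + C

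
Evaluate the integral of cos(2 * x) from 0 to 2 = sin(4)/2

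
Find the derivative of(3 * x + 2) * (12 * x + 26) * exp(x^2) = 72*x^3*exp(x^2) + 204*x^2*exp(x^2) + 176*x*exp(x^2) + 102*exp(x^2)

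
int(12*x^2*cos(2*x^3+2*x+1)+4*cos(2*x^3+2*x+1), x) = 2*sin(2*x^3 + 2*x + 1) + C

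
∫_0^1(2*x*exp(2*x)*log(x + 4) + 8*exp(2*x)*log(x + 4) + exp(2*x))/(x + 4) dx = -log(4) + exp(2)*log(5)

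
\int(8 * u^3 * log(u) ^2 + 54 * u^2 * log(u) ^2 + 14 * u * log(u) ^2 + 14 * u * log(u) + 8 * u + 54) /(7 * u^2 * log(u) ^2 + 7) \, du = 2*(u + 14)*(2*u - 1)/7 + log(u^2*log(u)^2 + 1) + C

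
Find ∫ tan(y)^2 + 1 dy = tan(y) + C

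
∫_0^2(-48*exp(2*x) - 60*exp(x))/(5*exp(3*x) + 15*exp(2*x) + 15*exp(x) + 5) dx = -12*exp(2)/(1 + exp(2)) + 6*exp(4)/(5*(1 + exp(2))^2) + 57/10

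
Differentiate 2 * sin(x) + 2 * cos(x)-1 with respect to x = -2*sin(x) + 2*cos(x)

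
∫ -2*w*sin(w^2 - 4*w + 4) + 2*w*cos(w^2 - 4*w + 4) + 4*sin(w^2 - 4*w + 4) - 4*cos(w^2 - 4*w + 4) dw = sin((w - 2)^2) + cos((w - 2)^2) + C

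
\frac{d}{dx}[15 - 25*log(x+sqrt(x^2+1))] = (-25*x - 25*sqrt(x^2 + 1))/(x^2 + x*sqrt(x^2 + 1) + 1)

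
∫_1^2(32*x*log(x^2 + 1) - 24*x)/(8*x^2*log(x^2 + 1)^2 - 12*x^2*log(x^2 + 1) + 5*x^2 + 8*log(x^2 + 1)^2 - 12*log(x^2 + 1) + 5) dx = -log((-3 + 4*log(2))^2 + 1) + log(1 + (-3 + 4*log(5))^2)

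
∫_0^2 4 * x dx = 8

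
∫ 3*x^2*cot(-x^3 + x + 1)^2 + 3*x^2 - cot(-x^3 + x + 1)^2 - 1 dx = cot(-x^3 + x + 1) + C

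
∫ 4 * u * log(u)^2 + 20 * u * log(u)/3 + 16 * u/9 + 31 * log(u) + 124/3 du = 7*u*log(u) + 7*u/3 + 2*(3*u*log(u) + u + 18)^2/9 + C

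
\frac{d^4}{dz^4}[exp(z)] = exp(z)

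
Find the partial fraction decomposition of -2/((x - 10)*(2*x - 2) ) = 1/(9*(x - 1)) - 1/(9*(x - 10))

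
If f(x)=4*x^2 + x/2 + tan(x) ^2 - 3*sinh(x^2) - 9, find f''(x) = -12*x^2*sinh(x^2) + 6*tan(x)^4 + 8*tan(x)^2 - 6*cosh(x^2) + 10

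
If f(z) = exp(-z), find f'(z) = -exp(-z)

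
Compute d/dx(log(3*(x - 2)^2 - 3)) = (2*x - 4)/(x^2 - 4*x + 3)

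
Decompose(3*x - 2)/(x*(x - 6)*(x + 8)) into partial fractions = -13/(56*(x + 8)) + 4/(21*(x - 6)) + 1/(24*x)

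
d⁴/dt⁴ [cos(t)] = cos(t)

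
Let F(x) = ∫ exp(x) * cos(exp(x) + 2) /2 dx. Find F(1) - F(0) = sin(2 + E)/2 - sin(3)/2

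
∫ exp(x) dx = exp(x) + C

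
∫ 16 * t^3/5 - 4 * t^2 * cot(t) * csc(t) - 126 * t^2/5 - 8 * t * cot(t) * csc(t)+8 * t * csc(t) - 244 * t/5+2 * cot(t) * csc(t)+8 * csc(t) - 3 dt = (2*t^2 + 4*t - 1)*(2*t^2 - 25*t + 10*csc(t) - 10)/5 + C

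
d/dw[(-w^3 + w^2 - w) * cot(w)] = w^3/sin(w)^2 - 3*w^2/tan(w) - w^2/sin(w)^2 + 2*w/tan(w) + w/sin(w)^2 - 1/tan(w)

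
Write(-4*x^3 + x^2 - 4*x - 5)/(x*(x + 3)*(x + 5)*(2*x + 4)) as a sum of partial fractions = -9/(x + 5) + 31/(3*(x + 3)) - 13/(4*(x + 2)) - 1/(12*x)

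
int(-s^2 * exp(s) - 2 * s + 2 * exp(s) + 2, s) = -s*(s - 2)*(exp(s) + 1) + C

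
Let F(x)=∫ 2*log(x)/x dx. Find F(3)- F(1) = log(3)^2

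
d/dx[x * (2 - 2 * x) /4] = 1/2 - x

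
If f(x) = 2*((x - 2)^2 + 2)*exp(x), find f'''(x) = 2*x^2*exp(x) + 4*x*exp(x)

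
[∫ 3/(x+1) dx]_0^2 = log(27)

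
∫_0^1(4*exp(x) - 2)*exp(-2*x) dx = -1 + (-2 + exp(-1))^2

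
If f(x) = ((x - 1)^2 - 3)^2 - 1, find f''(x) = 12*x^2 - 24*x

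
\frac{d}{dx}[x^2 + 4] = 2*x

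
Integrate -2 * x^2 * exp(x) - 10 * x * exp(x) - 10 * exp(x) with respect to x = 2*(-x^2 - 3*x - 2)*exp(x) + C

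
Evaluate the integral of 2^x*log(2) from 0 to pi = -1 + 2^pi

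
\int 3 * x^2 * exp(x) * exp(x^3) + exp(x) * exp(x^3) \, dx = exp(x*(x^2 + 1)) + C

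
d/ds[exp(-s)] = -exp(-s)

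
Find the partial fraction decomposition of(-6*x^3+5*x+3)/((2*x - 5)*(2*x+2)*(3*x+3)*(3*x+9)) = -313/(4851*(2*x - 5)) - 25/(132*(x + 3)) + 97/(1764*(x + 1)) - 1/(63*(x + 1)^2)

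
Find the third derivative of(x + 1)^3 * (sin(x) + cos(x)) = x^3*sin(x) - x^3*cos(x) - 6*x^2*sin(x) - 12*x^2*cos(x) - 33*x*sin(x) - 3*x*cos(x) - 20*sin(x) + 14*cos(x)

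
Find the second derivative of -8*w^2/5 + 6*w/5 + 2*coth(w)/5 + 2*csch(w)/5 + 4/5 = -16/5 + 2/(5*sinh(w)) + 4*cosh(w)/(5*sinh(w)^3) + 4/(5*sinh(w)^3)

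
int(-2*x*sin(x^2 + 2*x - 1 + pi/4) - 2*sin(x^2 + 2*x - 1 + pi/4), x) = cos(x^2 + 2*x - 1 + pi/4) + C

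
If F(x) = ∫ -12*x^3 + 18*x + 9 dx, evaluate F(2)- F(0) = 6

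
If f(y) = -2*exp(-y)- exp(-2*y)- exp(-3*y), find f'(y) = (2*exp(2*y) + 2*exp(y) + 3)*exp(-3*y)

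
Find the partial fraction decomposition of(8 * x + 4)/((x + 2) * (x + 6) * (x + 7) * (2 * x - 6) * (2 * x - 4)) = -13/(450*(x + 7)) + 11/(288*(x + 6)) - 3/(400*(x + 2)) - 5/(288*(x - 2)) + 7/(450*(x - 3))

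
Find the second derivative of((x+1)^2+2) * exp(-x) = (x^2 - 2*x + 1)*exp(-x)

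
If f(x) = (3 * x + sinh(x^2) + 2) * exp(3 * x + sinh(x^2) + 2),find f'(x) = (6*x^2*cosh(x^2) + 2*x*sinh(x^2)*cosh(x^2) + 6*x*cosh(x^2) + 9*x + 3*sinh(x^2) + 9)*exp(2)*exp(3*x)*exp(sinh(x^2))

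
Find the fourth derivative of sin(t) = sin(t)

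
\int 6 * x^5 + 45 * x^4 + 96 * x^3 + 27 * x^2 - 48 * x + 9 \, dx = x^6 + 9*x^5 + 24*x^4 + 9*x^3 - 24*x^2 + 9*x + C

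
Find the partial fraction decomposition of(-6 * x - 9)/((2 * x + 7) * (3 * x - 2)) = -39/(25*(3*x - 2)) - 24/(25*(2*x + 7))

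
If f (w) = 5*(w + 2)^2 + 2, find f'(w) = 10*w + 20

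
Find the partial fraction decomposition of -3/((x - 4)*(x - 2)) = 3/(2*(x - 2)) - 3/(2*(x - 4))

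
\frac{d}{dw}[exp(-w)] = -exp(-w)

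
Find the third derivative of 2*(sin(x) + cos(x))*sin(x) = -8*sqrt(2)*sin(2*x + pi/4)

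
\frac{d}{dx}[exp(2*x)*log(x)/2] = (2*x*exp(2*x)*log(x) + exp(2*x))/(2*x)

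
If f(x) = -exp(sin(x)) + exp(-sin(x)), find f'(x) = -(exp(sin(x)) + exp(-sin(x)))*cos(x)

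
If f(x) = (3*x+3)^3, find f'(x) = 81*x^2 + 162*x + 81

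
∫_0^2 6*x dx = 12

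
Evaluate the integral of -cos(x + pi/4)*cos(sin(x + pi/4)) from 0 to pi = 2*sin(sqrt(2)/2)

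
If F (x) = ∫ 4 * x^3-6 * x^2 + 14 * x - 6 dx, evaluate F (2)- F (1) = 16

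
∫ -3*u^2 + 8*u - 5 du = -u^3 + 4*u^2 - 5*u + C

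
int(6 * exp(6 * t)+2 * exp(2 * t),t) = exp(6*t) + exp(2*t) + C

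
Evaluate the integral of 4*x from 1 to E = -2 + 2*exp(2)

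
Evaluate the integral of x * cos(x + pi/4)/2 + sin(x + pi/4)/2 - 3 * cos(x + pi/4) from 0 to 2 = -2*sin(pi/4 + 2) + 3*sqrt(2)/2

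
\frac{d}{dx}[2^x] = 2^x*log(2)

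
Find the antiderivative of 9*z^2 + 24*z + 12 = 3*z^3 + 12*z^2 + 12*z + C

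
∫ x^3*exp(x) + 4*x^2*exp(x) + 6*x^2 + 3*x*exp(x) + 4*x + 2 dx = (exp(x) + 2)*(x^3 + x^2 + x - 1) + C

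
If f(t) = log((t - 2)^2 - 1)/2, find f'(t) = (t - 2)/(t^2 - 4*t + 3)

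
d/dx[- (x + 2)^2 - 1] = -2*x - 4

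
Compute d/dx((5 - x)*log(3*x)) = (-x*log(x) - x*log(3) - x + 5)/x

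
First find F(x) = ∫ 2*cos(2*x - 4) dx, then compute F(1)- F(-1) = -sin(2) + sin(6)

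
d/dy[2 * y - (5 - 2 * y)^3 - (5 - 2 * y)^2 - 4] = 24*y^2 - 128*y + 172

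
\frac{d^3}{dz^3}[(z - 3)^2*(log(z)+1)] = (2*z^2 + 6*z + 18)/z^3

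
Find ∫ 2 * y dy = y^2 + C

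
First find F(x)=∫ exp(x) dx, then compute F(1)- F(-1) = E - exp(-1)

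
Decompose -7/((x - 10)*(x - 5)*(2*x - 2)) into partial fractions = -7/(72*(x - 1)) + 7/(40*(x - 5)) - 7/(90*(x - 10))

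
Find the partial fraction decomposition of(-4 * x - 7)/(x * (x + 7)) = -3/(x + 7) - 1/x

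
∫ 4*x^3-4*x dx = x^4 - 2*x^2 + C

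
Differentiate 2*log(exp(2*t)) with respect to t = 4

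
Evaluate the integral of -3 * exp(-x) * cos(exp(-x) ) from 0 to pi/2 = -3*sin(1) + 3*sin(exp(-pi/2))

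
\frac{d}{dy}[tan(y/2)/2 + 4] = 1/(4*cos(y/2)^2)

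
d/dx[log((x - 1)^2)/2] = 1/(x - 1)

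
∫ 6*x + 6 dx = 3*x^2 + 6*x + C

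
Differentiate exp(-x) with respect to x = -exp(-x)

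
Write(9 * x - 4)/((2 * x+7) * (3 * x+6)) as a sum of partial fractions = 71/(9*(2*x + 7)) - 22/(9*(x + 2))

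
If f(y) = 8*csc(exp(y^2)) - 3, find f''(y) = 16*(-2*y^2*exp(y^2) + 4*y^2*exp(y^2)/sin(exp(y^2))^2 - 2*y^2*cos(exp(y^2))/sin(exp(y^2)) - cos(exp(y^2))/sin(exp(y^2)))*exp(y^2)/sin(exp(y^2))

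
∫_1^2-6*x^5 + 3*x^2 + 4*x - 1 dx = -51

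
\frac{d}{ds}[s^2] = 2*s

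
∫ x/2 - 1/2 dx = x^2/4 - x/2 + C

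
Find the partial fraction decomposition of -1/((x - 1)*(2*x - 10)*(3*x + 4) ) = -9/(266*(3*x + 4)) + 1/(56*(x - 1)) - 1/(152*(x - 5))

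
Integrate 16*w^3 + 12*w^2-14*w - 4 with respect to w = 4*w^4 + 4*w^3 - 7*w^2 - 4*w + C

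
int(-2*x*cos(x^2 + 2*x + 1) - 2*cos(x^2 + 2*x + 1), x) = -sin((x + 1)^2) + C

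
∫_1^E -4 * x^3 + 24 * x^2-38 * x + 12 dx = -3 - (-1 + (-2 + E)^2)^2 + 3*(-2 + E)^2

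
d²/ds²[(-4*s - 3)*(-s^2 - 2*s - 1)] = 24*s + 22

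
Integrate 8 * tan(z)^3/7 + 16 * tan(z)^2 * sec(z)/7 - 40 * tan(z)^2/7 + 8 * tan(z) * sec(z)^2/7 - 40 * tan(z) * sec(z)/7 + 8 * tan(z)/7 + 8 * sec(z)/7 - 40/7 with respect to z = (2*tan(z) + 2*sec(z) - 3)^2/7 - 4*tan(z) - 4*sec(z) + C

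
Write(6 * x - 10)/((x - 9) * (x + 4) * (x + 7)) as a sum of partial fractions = -13/(12*(x + 7)) + 34/(39*(x + 4)) + 11/(52*(x - 9))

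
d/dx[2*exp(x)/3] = 2*exp(x)/3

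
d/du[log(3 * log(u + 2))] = 1/(u*log(u + 2) + 2*log(u + 2))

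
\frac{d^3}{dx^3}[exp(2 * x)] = 8*exp(2*x)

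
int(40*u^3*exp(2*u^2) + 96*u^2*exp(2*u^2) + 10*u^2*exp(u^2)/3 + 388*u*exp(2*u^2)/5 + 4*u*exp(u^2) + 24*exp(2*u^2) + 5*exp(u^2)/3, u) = (5*u + 6)*((30*u + 36)*exp(u^2) + 5)*exp(u^2)/15 + C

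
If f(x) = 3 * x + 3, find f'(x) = 3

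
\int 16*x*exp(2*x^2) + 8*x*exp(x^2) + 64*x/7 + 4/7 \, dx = 32*x^2/7 + 4*x/7 + 4*exp(2*x^2) + 4*exp(x^2) + C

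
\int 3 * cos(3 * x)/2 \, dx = sin(3*x)/2 + C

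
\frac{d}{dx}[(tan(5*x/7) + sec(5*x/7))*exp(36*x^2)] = 2*(36*x*sin(10*x/7) + 72*x*cos(5*x/7) + 5*sin(5*x/7)/7 + 5/7)*exp(36*x^2)/(cos(10*x/7) + 1)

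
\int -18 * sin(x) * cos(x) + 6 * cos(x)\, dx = 3*(2 - 3*sin(x))*sin(x) + C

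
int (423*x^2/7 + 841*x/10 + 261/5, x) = 141*x^3/7 + 841*x^2/20 + 261*x/5 + C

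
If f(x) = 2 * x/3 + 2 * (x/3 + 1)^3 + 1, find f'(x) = 2*x^2/9 + 4*x/3 + 8/3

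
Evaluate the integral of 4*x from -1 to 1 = 0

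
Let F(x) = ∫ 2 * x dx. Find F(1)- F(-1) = 0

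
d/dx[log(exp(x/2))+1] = 1/2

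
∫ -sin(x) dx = cos(x) + C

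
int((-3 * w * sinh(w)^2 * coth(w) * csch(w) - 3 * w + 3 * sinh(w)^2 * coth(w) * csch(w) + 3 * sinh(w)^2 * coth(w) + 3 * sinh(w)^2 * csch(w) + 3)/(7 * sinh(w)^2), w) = 3*(w - 1)*(coth(w) + csch(w))/7 + C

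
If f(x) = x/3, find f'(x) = 1/3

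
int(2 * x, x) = x^2 + C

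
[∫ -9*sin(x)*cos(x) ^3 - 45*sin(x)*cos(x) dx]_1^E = -27*sin(E)^2 - 9*sin(1)^4/4 + 9*sin(E)^4/4 + 27*sin(1)^2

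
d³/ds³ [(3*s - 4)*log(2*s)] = (-3*s - 8)/s^3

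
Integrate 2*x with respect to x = x^2 + C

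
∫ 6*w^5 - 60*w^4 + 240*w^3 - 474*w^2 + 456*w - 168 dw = w^6 - 12*w^5 + 60*w^4 - 158*w^3 + 228*w^2 - 168*w + C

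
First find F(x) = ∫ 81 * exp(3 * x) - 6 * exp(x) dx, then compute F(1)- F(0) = -21 - 6*E + 27*exp(3)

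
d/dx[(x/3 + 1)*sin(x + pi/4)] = x*cos(x + pi/4)/3 + sin(x + pi/4)/3 + cos(x + pi/4)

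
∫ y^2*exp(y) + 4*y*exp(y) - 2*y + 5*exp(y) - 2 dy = ((y + 1)^2 + 2)*(exp(y) - 1) + C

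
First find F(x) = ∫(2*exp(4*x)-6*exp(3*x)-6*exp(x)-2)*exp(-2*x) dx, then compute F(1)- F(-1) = -(-3 - E + exp(-1))^2 + (-3 - exp(-1) + E)^2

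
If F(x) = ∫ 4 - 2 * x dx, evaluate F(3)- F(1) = 0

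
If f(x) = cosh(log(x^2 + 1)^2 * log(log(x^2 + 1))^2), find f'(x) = 4*x*(log(log(x^2 + 1)) + 1)*log(x^2 + 1)*log(log(x^2 + 1))*sinh(log(x^2 + 1)^2*log(log(x^2 + 1))^2)/(x^2 + 1)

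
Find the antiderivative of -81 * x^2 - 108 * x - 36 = -27*x^3 - 54*x^2 - 36*x + C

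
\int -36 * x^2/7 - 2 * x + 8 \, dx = -12*x^3/7 - x^2 + 8*x + C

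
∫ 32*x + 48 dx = 16*x^2 + 48*x + C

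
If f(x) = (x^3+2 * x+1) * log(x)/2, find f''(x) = (6*x^3*log(x) + 5*x^3 + 2*x - 1)/(2*x^2)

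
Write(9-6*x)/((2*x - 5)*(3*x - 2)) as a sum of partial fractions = -15/(11*(3*x - 2)) - 12/(11*(2*x - 5))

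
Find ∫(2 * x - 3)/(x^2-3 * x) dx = log(x*(x - 3)) + C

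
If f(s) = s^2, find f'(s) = 2*s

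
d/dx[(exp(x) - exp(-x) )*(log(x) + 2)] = (x*exp(2*x)*log(x) + 2*x*exp(2*x) + x*log(x) + 2*x + exp(2*x) - 1)*exp(-x)/x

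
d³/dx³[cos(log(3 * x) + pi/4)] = sqrt(2)*(-2*sin(log(x) + log(3)) + cos(log(x) + log(3)))/x^3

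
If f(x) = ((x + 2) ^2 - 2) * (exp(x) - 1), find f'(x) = x^2*exp(x) + 6*x*exp(x) - 2*x + 6*exp(x) - 4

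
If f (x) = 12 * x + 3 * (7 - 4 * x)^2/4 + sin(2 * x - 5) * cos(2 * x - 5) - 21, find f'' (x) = 24 - 8*sin(4*x - 10)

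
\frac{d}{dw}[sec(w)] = tan(w)*sec(w)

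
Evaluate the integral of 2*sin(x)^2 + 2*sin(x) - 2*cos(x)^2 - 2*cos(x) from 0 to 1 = -2*sqrt(2)*sin(pi/4 + 1) - sin(2) + 2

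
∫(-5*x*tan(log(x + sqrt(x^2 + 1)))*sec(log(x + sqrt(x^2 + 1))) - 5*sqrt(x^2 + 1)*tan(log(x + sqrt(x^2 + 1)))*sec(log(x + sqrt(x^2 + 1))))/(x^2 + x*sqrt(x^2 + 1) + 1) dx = -5*sec(log(x + sqrt(x^2 + 1))) + C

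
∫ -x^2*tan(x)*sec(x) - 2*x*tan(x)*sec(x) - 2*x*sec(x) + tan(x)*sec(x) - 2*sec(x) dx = (-x^2 - 2*x + 1)*sec(x) + C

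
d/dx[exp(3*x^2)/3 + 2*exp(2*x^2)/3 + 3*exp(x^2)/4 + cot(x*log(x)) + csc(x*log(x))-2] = 2*x*exp(3*x^2) + 8*x*exp(2*x^2)/3 + 3*x*exp(x^2)/2 - log(x)*cos(x*log(x))/sin(x*log(x))^2 - log(x)/sin(x*log(x))^2 - cos(x*log(x))/sin(x*log(x))^2 - 1/sin(x*log(x))^2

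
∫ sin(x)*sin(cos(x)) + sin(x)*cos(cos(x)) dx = sqrt(2)*cos(cos(x) + pi/4) + C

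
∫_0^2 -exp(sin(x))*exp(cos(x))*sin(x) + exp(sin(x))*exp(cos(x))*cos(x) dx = -E + exp(cos(2) + sin(2))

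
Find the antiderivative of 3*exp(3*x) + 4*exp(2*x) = (exp(x) + 2)*exp(2*x) + C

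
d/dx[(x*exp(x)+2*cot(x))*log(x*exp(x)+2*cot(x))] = x*exp(x)*log(x*exp(x) + 2/tan(x)) + x*exp(x) + exp(x)*log(x*exp(x) + 2/tan(x)) + exp(x) - 2*log(x*exp(x) + 2/tan(x))/sin(x)^2 - 2/sin(x)^2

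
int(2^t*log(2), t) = 2^t + C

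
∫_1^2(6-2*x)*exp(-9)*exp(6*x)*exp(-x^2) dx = -exp(-4) + exp(-1)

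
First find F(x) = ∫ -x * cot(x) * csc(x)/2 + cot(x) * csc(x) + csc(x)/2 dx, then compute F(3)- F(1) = csc(1)/2 + csc(3)/2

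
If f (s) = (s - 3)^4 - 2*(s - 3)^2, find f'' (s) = 12*s^2 - 72*s + 104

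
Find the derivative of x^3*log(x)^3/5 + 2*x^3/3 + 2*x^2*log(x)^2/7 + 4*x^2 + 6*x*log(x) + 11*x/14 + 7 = 3*x^2*log(x)^3/5 + 3*x^2*log(x)^2/5 + 2*x^2 + 4*x*log(x)^2/7 + 4*x*log(x)/7 + 8*x + 6*log(x) + 95/14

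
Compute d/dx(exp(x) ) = exp(x)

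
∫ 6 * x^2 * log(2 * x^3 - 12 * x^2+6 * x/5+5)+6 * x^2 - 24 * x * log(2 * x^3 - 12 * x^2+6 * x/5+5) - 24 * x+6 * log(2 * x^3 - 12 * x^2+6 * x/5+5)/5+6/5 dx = (10*x^3 - 60*x^2 + 6*x + 25)*log(2*x^3 - 12*x^2 + 6*x/5 + 5)/5 + C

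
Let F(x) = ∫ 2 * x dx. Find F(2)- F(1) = 3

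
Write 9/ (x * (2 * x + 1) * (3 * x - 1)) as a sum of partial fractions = 81/(5*(3*x - 1)) + 36/(5*(2*x + 1)) - 9/x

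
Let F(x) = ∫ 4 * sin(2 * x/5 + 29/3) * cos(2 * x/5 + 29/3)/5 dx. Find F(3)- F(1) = cos(302/15)/2 - cos(326/15)/2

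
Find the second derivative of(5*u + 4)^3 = 750*u + 600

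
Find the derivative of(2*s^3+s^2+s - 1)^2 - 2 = 24*s^5 + 20*s^4 + 20*s^3 - 6*s^2 - 2*s - 2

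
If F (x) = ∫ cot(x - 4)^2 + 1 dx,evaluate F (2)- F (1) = cot(2) - cot(3)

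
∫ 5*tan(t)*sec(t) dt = 5*sec(t) + C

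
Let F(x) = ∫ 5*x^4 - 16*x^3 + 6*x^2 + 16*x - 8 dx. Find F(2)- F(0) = 0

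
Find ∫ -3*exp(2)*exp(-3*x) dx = exp(2 - 3*x) + C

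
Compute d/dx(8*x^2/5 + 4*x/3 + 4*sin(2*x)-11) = 16*x/5 + 8*cos(2*x) + 4/3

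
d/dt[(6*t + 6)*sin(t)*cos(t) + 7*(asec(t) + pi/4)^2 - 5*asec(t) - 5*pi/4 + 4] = (12*t^3*sqrt(1 - 1/t^2)*cos(2*t) + 6*t^2*sqrt(1 - 1/t^2)*sin(2*t) + 12*t^2*sqrt(1 - 1/t^2)*cos(2*t) + 28*asec(t) - 10 + 7*pi)/(2*t^2*sqrt(1 - 1/t^2))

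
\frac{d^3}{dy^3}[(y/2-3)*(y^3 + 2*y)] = 12*y - 18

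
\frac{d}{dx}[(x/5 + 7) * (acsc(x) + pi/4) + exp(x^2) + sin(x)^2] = (40*x^3*sqrt(1 - 1/x^2)*exp(x^2) + 20*x^2*sqrt(1 - 1/x^2)*sin(2*x) + 4*x^2*sqrt(1 - 1/x^2)*acsc(x) + pi*x^2*sqrt(1 - 1/x^2) - 4*x - 140)/(20*x^2*sqrt(1 - 1/x^2))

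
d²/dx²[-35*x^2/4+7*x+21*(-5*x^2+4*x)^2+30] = 6300*x^2 - 5040*x + 1309/2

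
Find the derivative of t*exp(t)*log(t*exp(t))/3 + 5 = t*(t + log(t))*exp(t)/3 + t*exp(t)/3 + (t + log(t))*exp(t)/3 + exp(t)/3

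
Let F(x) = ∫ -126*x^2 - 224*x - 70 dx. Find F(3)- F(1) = -2128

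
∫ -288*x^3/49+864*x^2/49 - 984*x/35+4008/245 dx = -72*x^4/49 + 288*x^3/49 - 492*x^2/35 + 4008*x/245 + C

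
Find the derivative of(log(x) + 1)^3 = (3*log(x)^2 + 6*log(x) + 3)/x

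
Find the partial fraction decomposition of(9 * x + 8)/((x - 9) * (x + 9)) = 73/(18*(x + 9)) + 89/(18*(x - 9))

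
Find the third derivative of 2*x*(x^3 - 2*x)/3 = 16*x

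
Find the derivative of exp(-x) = -exp(-x)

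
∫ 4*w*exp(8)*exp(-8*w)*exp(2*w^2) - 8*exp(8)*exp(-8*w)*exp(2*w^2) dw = exp(2*(w - 2)^2) + C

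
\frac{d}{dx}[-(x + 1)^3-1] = -3*x^2 - 6*x - 3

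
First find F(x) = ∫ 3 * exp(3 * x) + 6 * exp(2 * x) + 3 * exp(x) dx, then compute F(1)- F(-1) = -(exp(-1) + 1)^3 + (1 + E)^3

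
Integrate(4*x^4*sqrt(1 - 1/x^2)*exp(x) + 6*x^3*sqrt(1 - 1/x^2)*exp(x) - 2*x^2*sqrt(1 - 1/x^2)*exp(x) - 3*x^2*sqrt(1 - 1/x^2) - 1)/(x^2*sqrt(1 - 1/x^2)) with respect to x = 2*x*(2*x - 1)*exp(x) - 3*x + acsc(x) + C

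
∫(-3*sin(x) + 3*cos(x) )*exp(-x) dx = 3*exp(-x)*sin(x) + C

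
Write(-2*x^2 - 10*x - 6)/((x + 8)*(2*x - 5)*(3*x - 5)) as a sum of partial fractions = 254/(145*(3*x - 5)) - 58/(35*(2*x - 5)) - 18/(203*(x + 8))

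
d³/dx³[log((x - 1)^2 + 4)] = (4*x^3 - 12*x^2 - 36*x + 44)/(x^6 - 6*x^5 + 27*x^4 - 68*x^3 + 135*x^2 - 150*x + 125)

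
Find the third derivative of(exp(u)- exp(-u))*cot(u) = (-6*exp(2*u)*cot(u)^4 + 6*exp(2*u)*cot(u)^3 - 11*exp(2*u)*cot(u)^2 + 7*exp(2*u)*cot(u) - 5*exp(2*u) + 6*cot(u)^4 + 6*cot(u)^3 + 11*cot(u)^2 + 7*cot(u) + 5)*exp(-u)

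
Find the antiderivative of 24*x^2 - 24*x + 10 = 8*x^3 - 12*x^2 + 10*x + C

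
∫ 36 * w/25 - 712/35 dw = 18*w^2/25 - 712*w/35 + C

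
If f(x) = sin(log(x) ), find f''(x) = -sqrt(2)*sin(log(x) + pi/4)/x^2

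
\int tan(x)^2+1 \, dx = tan(x) + C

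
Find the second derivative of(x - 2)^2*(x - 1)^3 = 20*x^3 - 84*x^2 + 114*x - 50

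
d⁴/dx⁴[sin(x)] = sin(x)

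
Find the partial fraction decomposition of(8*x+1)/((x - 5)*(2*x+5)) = 38/(15*(2*x + 5)) + 41/(15*(x - 5))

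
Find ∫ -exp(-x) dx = exp(-x) + C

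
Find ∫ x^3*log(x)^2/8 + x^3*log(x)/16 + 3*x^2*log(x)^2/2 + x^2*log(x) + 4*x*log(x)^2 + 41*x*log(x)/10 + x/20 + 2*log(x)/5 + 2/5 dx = x*(x + 8)*(5*x*(x + 8)*log(x) + 8)*log(x)/160 + C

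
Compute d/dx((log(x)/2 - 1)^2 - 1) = (log(x) - 2)/(2*x)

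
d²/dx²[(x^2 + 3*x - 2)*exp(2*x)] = 4*x^2*exp(2*x) + 20*x*exp(2*x) + 6*exp(2*x)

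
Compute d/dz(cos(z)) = -sin(z)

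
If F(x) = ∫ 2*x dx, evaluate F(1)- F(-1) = 0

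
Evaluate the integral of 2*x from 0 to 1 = 1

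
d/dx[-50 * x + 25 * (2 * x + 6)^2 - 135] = 200*x + 550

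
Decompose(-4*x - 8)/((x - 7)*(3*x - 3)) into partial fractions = 2/(3*(x - 1)) - 2/(x - 7)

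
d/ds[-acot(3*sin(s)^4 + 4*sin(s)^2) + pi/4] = (7*sin(2*s) - 3*sin(4*s)/2)/(9*sin(s)^8 + 24*sin(s)^6 + 16*sin(s)^4 + 1)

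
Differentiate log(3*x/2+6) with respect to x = 1/(x + 4)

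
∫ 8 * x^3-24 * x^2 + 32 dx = 2*x^4 - 8*x^3 + 32*x + C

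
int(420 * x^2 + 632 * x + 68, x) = 140*x^3 + 316*x^2 + 68*x + C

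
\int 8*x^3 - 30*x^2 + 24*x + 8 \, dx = 2*x^4 - 10*x^3 + 12*x^2 + 8*x + C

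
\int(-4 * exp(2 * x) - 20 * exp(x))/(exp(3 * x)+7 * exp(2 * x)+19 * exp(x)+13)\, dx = log(1 + (exp(x) + 5)^2/(exp(x) + 1)^2) + C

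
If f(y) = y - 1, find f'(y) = 1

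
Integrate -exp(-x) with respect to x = exp(-x) + C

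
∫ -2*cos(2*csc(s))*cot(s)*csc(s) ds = sin(2*csc(s)) + C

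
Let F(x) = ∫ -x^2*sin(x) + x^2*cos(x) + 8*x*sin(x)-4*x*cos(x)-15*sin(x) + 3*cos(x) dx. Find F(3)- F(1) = -4*sin(1) - 4*cos(1)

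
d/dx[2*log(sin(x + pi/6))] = 2/tan(x + pi/6)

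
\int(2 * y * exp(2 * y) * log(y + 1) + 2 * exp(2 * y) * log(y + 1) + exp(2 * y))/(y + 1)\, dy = exp(2*y)*log(y + 1) + C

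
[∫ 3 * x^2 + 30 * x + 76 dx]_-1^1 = 154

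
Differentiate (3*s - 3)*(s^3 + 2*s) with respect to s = 12*s^3 - 9*s^2 + 12*s - 6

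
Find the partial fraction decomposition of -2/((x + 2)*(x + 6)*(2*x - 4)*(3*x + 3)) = 1/(480*(x + 6)) - 1/(48*(x + 2)) + 1/(45*(x + 1)) - 1/(288*(x - 2))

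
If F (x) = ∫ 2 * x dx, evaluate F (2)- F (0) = 4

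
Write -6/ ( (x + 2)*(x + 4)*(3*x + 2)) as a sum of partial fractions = -27/(20*(3*x + 2)) - 3/(10*(x + 4)) + 3/(4*(x + 2))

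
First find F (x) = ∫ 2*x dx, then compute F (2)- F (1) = 3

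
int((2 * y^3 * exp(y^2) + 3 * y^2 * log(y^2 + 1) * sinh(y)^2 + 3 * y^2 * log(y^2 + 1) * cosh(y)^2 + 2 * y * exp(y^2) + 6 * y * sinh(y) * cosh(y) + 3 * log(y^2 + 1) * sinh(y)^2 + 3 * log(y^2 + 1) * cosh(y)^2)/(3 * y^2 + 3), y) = exp(y^2)/3 + log(y^2 + 1)*sinh(2*y)/2 + C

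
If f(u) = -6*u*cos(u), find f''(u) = 6*u*cos(u) + 12*sin(u)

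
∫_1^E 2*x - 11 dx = -15 - E + (5 - E)^2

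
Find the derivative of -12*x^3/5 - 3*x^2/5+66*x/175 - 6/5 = -36*x^2/5 - 6*x/5 + 66/175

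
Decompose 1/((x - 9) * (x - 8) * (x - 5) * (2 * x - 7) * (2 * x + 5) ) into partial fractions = 2/(21735*(2*x + 5)) - 2/(891*(2*x - 7)) + 1/(540*(x - 5)) - 1/(567*(x - 8)) + 1/(1012*(x - 9))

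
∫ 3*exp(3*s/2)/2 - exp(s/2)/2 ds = (exp(s) - 1)*exp(s/2) + C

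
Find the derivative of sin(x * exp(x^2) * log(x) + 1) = (2*x^2*log(x) + log(x) + 1)*exp(x^2)*cos(x*exp(x^2)*log(x) + 1)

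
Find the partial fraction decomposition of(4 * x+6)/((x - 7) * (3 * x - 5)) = -19/(8*(3*x - 5)) + 17/(8*(x - 7))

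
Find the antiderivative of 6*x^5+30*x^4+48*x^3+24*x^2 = x^6 + 6*x^5 + 12*x^4 + 8*x^3 + C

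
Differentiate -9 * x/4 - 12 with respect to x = -9/4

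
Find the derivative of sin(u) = cos(u)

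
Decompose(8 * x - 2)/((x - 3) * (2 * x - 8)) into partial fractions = -11/(x - 3) + 15/(x - 4)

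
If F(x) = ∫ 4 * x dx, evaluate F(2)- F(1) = 6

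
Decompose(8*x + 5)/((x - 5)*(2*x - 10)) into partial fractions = 4/(x - 5) + 45/(2*(x - 5)^2)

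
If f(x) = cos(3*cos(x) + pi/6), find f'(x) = 3*sin(x)*sin(3*cos(x) + pi/6)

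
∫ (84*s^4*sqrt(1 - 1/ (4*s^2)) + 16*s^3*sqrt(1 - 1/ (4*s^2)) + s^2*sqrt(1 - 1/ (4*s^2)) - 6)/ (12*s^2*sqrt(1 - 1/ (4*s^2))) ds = 7*s^3/3 + 2*s^2/3 + s/12 + acsc(2*s) + C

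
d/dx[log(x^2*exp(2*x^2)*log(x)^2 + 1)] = (4*x^3*exp(2*x^2)*log(x)^2 + 2*x*exp(2*x^2)*log(x)^2 + 2*x*exp(2*x^2)*log(x))/(x^2*exp(2*x^2)*log(x)^2 + 1)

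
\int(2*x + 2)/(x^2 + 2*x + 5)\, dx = log((x + 1)^2 + 4) + C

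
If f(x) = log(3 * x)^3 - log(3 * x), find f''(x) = (-3*log(x)^2 - 6*log(3)*log(x) + 6*log(x) - 3*log(3)^2 + 1 + 6*log(3))/x^2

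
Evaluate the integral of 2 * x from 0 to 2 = 4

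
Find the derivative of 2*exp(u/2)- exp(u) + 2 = exp(u/2) - exp(u)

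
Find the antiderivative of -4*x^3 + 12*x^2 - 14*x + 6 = -x^4 + 4*x^3 - 7*x^2 + 6*x + C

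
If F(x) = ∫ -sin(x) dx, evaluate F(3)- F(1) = cos(3) - cos(1)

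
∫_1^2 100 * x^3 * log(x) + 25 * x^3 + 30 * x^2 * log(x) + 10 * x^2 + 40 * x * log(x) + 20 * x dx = 560*log(2)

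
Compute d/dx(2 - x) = -1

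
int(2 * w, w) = w^2 + C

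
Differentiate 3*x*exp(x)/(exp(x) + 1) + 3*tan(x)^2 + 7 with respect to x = 3*(x*exp(x) + 2*exp(2*x)*sin(x)/cos(x)^3 + exp(2*x) + 4*exp(x)*sin(x)/cos(x)^3 + exp(x) + 2*sin(x)/cos(x)^3)/(exp(2*x) + 2*exp(x) + 1)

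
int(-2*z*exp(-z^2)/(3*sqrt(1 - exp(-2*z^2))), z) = acsc(exp(z^2))/3 + C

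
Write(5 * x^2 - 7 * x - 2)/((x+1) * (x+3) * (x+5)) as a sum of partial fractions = 79/(4*(x + 5)) - 16/(x + 3) + 5/(4*(x + 1))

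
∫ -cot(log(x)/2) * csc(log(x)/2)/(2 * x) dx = csc(log(x)/2) + C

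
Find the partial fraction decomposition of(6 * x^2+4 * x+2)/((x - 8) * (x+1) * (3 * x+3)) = 68/(243*(x + 1)) - 4/(27*(x + 1)^2) + 418/(243*(x - 8))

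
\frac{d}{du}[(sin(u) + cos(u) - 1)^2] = 2*cos(2*u) - 2*sqrt(2)*cos(u + pi/4)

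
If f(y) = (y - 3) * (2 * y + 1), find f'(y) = 4*y - 5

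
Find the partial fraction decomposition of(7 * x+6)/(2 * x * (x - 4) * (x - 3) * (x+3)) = 5/(84*(x + 3)) - 3/(4*(x - 3)) + 17/(28*(x - 4)) + 1/(12*x)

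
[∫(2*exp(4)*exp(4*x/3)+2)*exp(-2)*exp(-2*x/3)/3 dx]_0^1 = -exp(2) - exp(-8/3) + exp(-2) + exp(8/3)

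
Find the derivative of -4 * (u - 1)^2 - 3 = 8 - 8*u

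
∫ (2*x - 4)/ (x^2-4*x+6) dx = log((x - 2)^2 + 2) + C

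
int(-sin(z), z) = cos(z) + C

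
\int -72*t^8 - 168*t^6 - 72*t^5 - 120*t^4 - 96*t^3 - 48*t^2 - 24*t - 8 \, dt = -8*t^9 - 24*t^7 - 12*t^6 - 24*t^5 - 24*t^4 - 16*t^3 - 12*t^2 - 8*t + C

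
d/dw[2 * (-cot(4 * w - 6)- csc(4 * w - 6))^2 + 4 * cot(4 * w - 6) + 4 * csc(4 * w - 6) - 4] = -16*cot(4*w - 6)^3 - 32*cot(4*w - 6)^2*csc(4*w - 6) - 16*cot(4*w - 6)^2 - 16*cot(4*w - 6)*csc(4*w - 6)^2 - 16*cot(4*w - 6)*csc(4*w - 6) - 16*cot(4*w - 6) - 16*csc(4*w - 6) - 16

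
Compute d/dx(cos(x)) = -sin(x)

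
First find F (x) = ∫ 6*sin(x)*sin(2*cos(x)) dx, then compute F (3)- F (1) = -3*cos(2*cos(1)) + 3*cos(2*cos(3))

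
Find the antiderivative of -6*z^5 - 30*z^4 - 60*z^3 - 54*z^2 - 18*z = -z^6 - 6*z^5 - 15*z^4 - 18*z^3 - 9*z^2 + C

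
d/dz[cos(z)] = -sin(z)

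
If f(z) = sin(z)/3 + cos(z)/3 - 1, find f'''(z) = sin(z)/3 - cos(z)/3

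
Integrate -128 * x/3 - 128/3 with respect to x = -64*x^2/3 - 128*x/3 + C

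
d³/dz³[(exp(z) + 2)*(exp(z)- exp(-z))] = (8*exp(3*z) + 2*exp(2*z) + 2)*exp(-z)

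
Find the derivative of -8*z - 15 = -8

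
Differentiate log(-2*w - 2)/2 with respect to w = 1/(2*w + 2)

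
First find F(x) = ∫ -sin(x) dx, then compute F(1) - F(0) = -1 + cos(1)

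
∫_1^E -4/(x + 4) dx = -4*log(E + 4) + 4*log(5)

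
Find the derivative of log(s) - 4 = 1/s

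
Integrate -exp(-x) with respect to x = exp(-x) + C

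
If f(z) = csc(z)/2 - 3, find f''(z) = cot(z)^2*csc(z) + csc(z)/2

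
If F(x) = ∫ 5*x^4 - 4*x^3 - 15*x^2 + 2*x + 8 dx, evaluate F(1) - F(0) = 4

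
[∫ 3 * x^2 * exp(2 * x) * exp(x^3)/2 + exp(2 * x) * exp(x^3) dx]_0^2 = -1/2 + exp(12)/2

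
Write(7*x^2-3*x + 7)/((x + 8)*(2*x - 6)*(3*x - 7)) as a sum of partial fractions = -343/(124*(3*x - 7)) + 479/(682*(x + 8)) + 61/(44*(x - 3))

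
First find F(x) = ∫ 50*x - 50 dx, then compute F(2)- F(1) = 25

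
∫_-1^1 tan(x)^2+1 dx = 2*tan(1)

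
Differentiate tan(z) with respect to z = cos(z)^(-2)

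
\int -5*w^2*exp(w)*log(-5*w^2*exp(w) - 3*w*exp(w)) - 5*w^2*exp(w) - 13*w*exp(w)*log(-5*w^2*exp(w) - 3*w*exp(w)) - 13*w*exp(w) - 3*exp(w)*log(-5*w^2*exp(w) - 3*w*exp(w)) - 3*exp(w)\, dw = -w*(5*w + 3)*exp(w)*log(-w*(5*w + 3)*exp(w)) + C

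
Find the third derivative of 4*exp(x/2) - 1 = exp(x/2)/2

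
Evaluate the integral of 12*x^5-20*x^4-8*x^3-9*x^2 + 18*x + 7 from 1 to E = -3*exp(3) - 11 + 3*E + 3*exp(2) + 2*(-exp(2) - E - 1 + exp(3))^2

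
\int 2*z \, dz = z^2 + C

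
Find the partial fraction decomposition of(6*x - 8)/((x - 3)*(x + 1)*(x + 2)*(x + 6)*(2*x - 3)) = -16/(1575*(2*x - 3)) - 11/(675*(x + 6)) + 1/(7*(x + 2)) - 7/(50*(x + 1)) + 1/(54*(x - 3))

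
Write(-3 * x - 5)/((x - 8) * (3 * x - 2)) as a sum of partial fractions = 21/(22*(3*x - 2)) - 29/(22*(x - 8))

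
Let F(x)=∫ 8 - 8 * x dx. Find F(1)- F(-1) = 16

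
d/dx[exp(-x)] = -exp(-x)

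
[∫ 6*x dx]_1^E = -3 + 3*exp(2)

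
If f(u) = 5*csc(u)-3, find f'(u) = -5*cot(u)*csc(u)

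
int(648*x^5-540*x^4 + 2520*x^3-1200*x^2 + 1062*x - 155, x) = 108*x^6 - 108*x^5 + 630*x^4 - 400*x^3 + 531*x^2 - 155*x + C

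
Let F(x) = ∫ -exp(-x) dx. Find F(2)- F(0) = -1 + exp(-2)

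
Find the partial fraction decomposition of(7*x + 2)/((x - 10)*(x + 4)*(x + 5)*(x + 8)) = 1/(4*(x + 8)) - 11/(15*(x + 5)) + 13/(28*(x + 4)) + 2/(105*(x - 10))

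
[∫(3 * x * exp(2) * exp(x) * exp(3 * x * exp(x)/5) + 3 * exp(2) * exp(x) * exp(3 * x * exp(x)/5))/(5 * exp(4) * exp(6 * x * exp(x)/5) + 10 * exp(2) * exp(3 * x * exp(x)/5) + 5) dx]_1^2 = -exp(3*E/5 + 2)/(1 + exp(3*E/5 + 2)) + exp(2 + 6*exp(2)/5)/(1 + exp(2 + 6*exp(2)/5))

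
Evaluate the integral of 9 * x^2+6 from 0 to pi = 6*pi + 3*pi^3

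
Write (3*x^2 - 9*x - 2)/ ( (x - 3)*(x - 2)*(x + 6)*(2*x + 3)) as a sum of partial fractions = 146/(567*(2*x + 3)) - 20/(81*(x + 6)) + 1/(7*(x - 2)) - 2/(81*(x - 3))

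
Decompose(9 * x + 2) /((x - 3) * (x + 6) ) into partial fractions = 52/(9*(x + 6)) + 29/(9*(x - 3))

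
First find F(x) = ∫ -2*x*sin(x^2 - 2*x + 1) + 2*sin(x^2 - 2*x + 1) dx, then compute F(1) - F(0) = 1 - cos(1)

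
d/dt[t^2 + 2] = 2*t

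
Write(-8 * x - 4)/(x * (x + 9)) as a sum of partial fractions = -68/(9*(x + 9)) - 4/(9*x)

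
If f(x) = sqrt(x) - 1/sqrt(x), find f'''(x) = (3*x + 15)/(8*x^(7/2))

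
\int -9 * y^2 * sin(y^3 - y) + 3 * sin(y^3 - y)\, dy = 3*cos(y^3 - y) + C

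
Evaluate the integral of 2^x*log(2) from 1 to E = -2 + 2^E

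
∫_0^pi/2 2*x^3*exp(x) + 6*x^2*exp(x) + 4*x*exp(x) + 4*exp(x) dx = 2*(pi + pi^3/8)*exp(pi/2)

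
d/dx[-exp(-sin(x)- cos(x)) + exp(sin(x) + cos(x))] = sqrt(2)*(exp(2*sin(x))*exp(2*cos(x)) + 1)*exp(-sqrt(2)*sin(x + pi/4))*cos(x + pi/4)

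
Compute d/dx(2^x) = 2^x*log(2)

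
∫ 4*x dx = 2*x^2 + C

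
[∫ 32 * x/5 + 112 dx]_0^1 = 576/5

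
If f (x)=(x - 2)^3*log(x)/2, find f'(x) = (3*x^3*log(x) + x^3 - 12*x^2*log(x) - 6*x^2 + 12*x*log(x) + 12*x - 8)/(2*x)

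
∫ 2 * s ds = s^2 + C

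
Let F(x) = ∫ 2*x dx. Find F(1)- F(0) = 1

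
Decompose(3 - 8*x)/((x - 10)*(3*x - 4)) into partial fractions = 23/(26*(3*x - 4)) - 77/(26*(x - 10))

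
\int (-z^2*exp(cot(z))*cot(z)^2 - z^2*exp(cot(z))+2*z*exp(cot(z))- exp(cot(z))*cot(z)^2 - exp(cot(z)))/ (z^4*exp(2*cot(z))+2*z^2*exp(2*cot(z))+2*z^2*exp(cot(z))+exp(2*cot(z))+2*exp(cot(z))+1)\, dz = (z^2 + 1)*exp(cot(z))/((z^2 + 1)*exp(cot(z)) + 1) + C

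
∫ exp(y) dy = exp(y) + C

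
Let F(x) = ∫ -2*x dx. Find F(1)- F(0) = -1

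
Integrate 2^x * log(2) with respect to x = 2^x + C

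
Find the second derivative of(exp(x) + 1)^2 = 4*exp(2*x) + 2*exp(x)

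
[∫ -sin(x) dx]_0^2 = -1 + cos(2)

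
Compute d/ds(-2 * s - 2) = -2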